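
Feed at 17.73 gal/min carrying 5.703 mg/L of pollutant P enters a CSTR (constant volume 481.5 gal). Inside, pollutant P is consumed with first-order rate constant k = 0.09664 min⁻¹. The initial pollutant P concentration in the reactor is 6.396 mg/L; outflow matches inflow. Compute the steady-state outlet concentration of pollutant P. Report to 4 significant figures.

Accumulation = in − out − consumed: V dC/dt = Q C_in − Q C − k V C.
At steady state: 0 = Q C_in − (Q + kV) C_ss, so C_ss = Q C_in/(Q + kV).
C_ss = 17.73·5.703/(17.73 + 0.09664·481.5) = 101.114/64.2622 = 1.57346 mg/L.

1.573 mg/L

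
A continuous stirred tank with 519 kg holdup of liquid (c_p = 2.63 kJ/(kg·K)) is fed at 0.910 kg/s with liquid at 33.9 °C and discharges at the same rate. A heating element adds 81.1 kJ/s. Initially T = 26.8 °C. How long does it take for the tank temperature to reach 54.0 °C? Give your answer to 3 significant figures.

621 s

Unsteady energy balance on the tank contents: M c_p dT/dt = ṁ c_p (T_in − T) + 81.1.
τ = M/ṁ = 570.33 s; T_ss = T_in + Q̇/(ṁ c_p) = 67.786 °C.
T(t) = T_ss + (T₀ − T_ss) e^(−t/τ). Set T = 54.0:
e^(−t/τ) = (54.0 − 67.786)/(26.8 − 67.786) = 0.33636
t = −570.33 · ln(0.33636) = 621.41 s.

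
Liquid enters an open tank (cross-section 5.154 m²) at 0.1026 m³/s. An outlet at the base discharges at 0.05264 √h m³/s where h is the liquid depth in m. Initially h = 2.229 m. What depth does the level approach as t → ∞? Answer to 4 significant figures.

3.799 m

Level balance: A dh/dt = 0.1026 − 0.05264 √h. Setting dh/dt = 0:
Q_in = 0.05264 √h_ss ⇒ √h_ss = 0.1026/0.05264 = 1.94909.
h_ss = 1.94909² = 3.79894 m. (Since h₀ = 2.229 m < h_ss, the level will rise toward this value.)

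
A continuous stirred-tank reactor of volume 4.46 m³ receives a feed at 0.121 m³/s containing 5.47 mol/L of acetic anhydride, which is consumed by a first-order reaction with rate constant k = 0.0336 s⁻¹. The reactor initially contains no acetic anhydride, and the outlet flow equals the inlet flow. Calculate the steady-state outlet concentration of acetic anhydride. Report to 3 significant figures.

Species balance: V dC/dt = Q C_in − Q C − k V C.
Steady state (dC/dt = 0): C_ss = Q C_in/(Q + kV) = C_in/(1 + kV/Q).
C_ss = 0.121·5.47/(0.121 + 0.0336·4.46) = 0.66187/0.27086 = 2.4436 mol/L.

2.44 mol/L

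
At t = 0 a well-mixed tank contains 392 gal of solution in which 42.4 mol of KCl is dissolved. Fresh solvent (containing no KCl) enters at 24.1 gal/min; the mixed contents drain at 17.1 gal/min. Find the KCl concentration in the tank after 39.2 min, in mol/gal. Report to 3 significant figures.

Let m(t) be the amount of KCl. Volume: V(t) = V₀ + (Q_in − Q_out) t = 392 + 7.0000 t; V(39.2) = 666.40 gal.
Species balance (pure solvent in): dm/dt = −Q_out · m/V(t).
Separate: dm/m = −Q_out dt/V(t) ⇒ ln(m/m₀) = −(Q_out/(Q_in−Q_out)) ln(V/V₀).
m = m₀ (V₀/V)^(Q_out/(Q_in−Q_out)) = 42.4 × (392/666.40)^(2.4429) = 11.599 mol.
C = m/V = 11.599/666.40 = 0.017405 mol/gal.

0.0174 mol/gal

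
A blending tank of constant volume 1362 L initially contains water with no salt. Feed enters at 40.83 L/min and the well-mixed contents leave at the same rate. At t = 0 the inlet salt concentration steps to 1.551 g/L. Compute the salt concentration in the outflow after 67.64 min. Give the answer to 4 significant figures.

Transient balance on the dissolved component: V dC/dt = Q(C_in − C).
So dC/dt = (C_in − C)/τ with τ = V/Q = 1362/40.83 = 33.3578 min.
Solution: C(t) = C_in + (C₀ − C_in) e^(−t/τ).
C(67.64) = 1.551 + (0 − 1.551)·e^(−67.64/33.3578) = 1.551 + (-1.55100)·0.131637 = 1.34683 g/L.

1.347 g/L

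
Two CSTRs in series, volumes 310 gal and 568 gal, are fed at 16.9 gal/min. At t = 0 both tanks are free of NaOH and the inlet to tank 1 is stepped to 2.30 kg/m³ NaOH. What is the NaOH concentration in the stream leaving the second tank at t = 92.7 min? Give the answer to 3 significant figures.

2.00 kg/m³

Time constants: τᵢ = Vᵢ/Q for each well-mixed tank.
τ₁ = 310/16.9 = 18.343 min; τ₂ = 568/16.9 = 33.609 min.
Tank 1: C₁ = C_in(1 − e^(−t/τ₁)). Tank 2 (τ₁ ≠ τ₂): C₂ = C_in[1 − (τ₁ e^(−t/τ₁) − τ₂ e^(−t/τ₂))/(τ₁ − τ₂)].
At t = 92.7: e^(−t/τ₁) = 0.0063860, e^(−t/τ₂) = 0.063409.
C₂ = 2.30·[1 − (18.343·0.0063860 − 33.609·0.063409)/(-15.266)] = 2.30·0.86808 = 1.9966 kg/m³.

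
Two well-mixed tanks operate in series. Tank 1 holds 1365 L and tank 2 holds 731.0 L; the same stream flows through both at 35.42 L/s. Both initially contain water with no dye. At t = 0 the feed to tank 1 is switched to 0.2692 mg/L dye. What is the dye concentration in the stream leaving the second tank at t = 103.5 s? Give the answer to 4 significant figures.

Each tank obeys Vᵢ dCᵢ/dt = Q(Cᵢ₋₁ − Cᵢ), so τᵢ = Vᵢ/Q.
τ₁ = 1365/35.42 = 38.5375 s; τ₂ = 731.0/35.42 = 20.6381 s.
Tank 1: C₁ = C_in(1 − e^(−t/τ₁)). Tank 2 (τ₁ ≠ τ₂): C₂ = C_in[1 − (τ₁ e^(−t/τ₁) − τ₂ e^(−t/τ₂))/(τ₁ − τ₂)].
At t = 103.5: e^(−t/τ₁) = 0.0681740, e^(−t/τ₂) = 0.00663759.
C₂ = 0.2692·[1 − (38.5375·0.0681740 − 20.6381·0.00663759)/(17.8995)] = 0.2692·0.860875 = 0.231747 mg/L.

0.2317 mg/L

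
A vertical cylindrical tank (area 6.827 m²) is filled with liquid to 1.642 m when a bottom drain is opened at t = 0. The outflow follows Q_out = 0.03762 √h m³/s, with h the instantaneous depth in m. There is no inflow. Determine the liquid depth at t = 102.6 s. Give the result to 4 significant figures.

0.9974 m

Accumulation of liquid (constant cross-section A): A dh/dt = −0.03762 √h.
This is separable: 2 d(√h)/dt = −0.03762/A, so √h = √h₀ − (0.03762/(2A)) t.
√h = √1.642 − 0.03762·102.6/(2·6.827) = 1.28141 − 0.282687 = 0.998718.
h = 0.998718² = 0.997438 m.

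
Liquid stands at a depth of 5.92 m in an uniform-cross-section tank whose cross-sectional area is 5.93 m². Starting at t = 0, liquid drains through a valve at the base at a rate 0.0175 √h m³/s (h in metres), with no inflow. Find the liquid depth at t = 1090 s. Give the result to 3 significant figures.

0.680 m

A dh/dt = −Q_out = −0.0175 √h.
Separate and integrate: 2(√h − √h₀) = −(0.0175/A) t.
√h = √5.92 − 0.0175·1090/(2·5.93) = 2.4331 − 1.6083 = 0.82476.
h = 0.82476² = 0.68023 m.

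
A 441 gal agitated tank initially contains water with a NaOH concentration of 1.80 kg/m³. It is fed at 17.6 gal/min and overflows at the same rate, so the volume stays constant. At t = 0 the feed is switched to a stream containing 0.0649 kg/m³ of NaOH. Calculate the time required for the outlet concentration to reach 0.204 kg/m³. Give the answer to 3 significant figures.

63.2 min

Species balance: V dC/dt = Q(C_in − C) ⇒ τ = V/Q = 25.057 min.
C(t) = C_in + (C₀ − C_in) e^(−t/τ). Set C = 0.204 and solve for t:
e^(−t/τ) = (C − C_in)/(C₀ − C_in) = (0.204 − 0.0649)/(1.80 − 0.0649) = 0.080168
t = −τ ln(…) = 25.057 × 2.5236 = 63.234 min.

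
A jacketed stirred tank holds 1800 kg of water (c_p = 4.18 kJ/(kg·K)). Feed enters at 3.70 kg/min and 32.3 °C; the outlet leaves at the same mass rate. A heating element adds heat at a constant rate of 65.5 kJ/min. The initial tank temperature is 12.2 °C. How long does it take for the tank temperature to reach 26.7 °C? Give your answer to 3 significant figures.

441 min

Unsteady energy balance on the tank contents: M c_p dT/dt = ṁ c_p (T_in − T) + 65.5.
τ = M/ṁ = 486.49 min; T_ss = T_in + Q̇/(ṁ c_p) = 36.535 °C.
T(t) = T_ss + (T₀ − T_ss) e^(−t/τ). Set T = 26.7:
e^(−t/τ) = (26.7 − 36.535)/(12.2 − 36.535) = 0.40415
t = −486.49 · ln(0.40415) = 440.74 min.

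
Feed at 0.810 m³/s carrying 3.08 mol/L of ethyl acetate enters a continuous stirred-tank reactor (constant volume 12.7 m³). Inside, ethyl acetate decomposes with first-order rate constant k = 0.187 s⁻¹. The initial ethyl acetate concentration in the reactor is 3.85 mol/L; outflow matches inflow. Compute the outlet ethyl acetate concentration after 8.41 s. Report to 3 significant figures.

1.16 mol/L

V dC/dt = Q(C_in − C) − k V C.
This is linear with rate a = Q/V + k = 0.25078 s⁻¹.
C_ss = Q C_in/(Q + kV) = 0.78332 mol/L; C(t) = C_ss + (C₀ − C_ss) e^(−a t).
C(8.41) = 0.78332 + (3.0667)·e^(−0.25078·8.41) = 0.78332 + (3.0667)·0.12135 = 1.1555 mol/L.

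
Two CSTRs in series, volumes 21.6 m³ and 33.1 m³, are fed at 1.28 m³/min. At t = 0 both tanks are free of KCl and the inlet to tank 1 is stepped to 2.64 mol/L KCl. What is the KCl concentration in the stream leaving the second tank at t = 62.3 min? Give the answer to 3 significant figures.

2.08 mol/L

Species balance on tank i: dCᵢ/dt = (Cᵢ₋₁ − Cᵢ)/τᵢ with τᵢ = Vᵢ/Q.
τ₁ = 21.6/1.28 = 16.875 min; τ₂ = 33.1/1.28 = 25.859 min.
Tank 1: C₁ = C_in(1 − e^(−t/τ₁)). Tank 2 (τ₁ ≠ τ₂): C₂ = C_in[1 − (τ₁ e^(−t/τ₁) − τ₂ e^(−t/τ₂))/(τ₁ − τ₂)].
At t = 62.3: e^(−t/τ₁) = 0.024926, e^(−t/τ₂) = 0.089889.
C₂ = 2.64·[1 − (16.875·0.024926 − 25.859·0.089889)/(-8.9844)] = 2.64·0.78809 = 2.0806 mol/L.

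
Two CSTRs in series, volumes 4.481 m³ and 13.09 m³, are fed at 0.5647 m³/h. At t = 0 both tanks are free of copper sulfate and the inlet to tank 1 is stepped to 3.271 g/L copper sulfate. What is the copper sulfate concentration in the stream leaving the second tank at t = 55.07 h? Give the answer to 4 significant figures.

Each tank obeys Vᵢ dCᵢ/dt = Q(Cᵢ₋₁ − Cᵢ), so τᵢ = Vᵢ/Q.
τ₁ = 4.481/0.5647 = 7.93519 h; τ₂ = 13.09/0.5647 = 23.1804 h.
Solving the cascade with C₁(0)=C₂(0)=0 gives C₂(t) = C_in[1 − (τ₁ e^(−t/τ₁) − τ₂ e^(−t/τ₂))/(τ₁ − τ₂)].
At t = 55.07: e^(−t/τ₁) = 0.000968294, e^(−t/τ₂) = 0.0929486.
C₂ = 3.271·[1 − (7.93519·0.000968294 − 23.1804·0.0929486)/(-15.2453)] = 3.271·0.859176 = 2.81036 g/L.

2.810 g/L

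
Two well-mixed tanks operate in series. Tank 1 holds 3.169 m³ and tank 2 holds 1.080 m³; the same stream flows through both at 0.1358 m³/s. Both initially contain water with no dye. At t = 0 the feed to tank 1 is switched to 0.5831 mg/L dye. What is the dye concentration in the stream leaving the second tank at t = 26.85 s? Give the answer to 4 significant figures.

Species balance on tank i: dCᵢ/dt = (Cᵢ₋₁ − Cᵢ)/τᵢ with τᵢ = Vᵢ/Q.
τ₁ = 3.169/0.1358 = 23.3358 s; τ₂ = 1.080/0.1358 = 7.95287 s.
Tank 1: C₁ = C_in(1 − e^(−t/τ₁)). Tank 2 (τ₁ ≠ τ₂): C₂ = C_in[1 − (τ₁ e^(−t/τ₁) − τ₂ e^(−t/τ₂))/(τ₁ − τ₂)].
At t = 26.85: e^(−t/τ₁) = 0.316449, e^(−t/τ₂) = 0.0341792.
C₂ = 0.5831·[1 − (23.3358·0.316449 − 7.95287·0.0341792)/(15.3829)] = 0.5831·0.537619 = 0.313486 mg/L.

0.3135 mg/L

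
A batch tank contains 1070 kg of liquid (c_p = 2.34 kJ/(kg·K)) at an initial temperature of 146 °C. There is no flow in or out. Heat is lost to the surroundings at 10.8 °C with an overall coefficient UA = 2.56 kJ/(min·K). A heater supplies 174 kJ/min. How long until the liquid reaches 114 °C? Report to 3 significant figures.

M c_p dT/dt = −UA(T − T_amb) + Q̇.
τ = M c_p/UA = 978.05 min; T_ss = T_amb + Q̇/UA = 10.8 + 174/2.56 = 78.769 °C.
T(t) = T_ss + (T₀ − T_ss)e^(−t/τ); set T = 114:
t = −τ ln[(T − T_ss)/(T₀ − T_ss)] = −978.05 · ln(0.52403) = 632.02 min.

632 min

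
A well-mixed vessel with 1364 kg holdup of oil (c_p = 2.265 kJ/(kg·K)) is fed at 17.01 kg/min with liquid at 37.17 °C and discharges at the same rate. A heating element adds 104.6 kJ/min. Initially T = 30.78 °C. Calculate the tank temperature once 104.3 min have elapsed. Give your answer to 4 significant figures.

37.41 °C

M c_p dT/dt = ṁ c_p (T_in − T) + Q̇.
τ = M/ṁ = 80.1881 min; T_ss = T_in + Q̇/(ṁ c_p) = 37.17 + 104.6/(17.01·2.265) = 39.8849 °C.
Solution: T(t) = T_ss + (T₀ − T_ss) e^(−t/τ).
T(104.3) = 39.8849 + (-9.10493)·e^(−104.3/80.1881) = 39.8849 + (-9.10493)·0.272343 = 37.4053 °C.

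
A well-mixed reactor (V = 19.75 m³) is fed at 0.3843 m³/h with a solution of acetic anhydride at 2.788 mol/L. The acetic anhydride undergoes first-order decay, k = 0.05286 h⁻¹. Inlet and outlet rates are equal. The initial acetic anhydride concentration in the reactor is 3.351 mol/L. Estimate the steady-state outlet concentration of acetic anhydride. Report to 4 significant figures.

Species balance: V dC/dt = Q C_in − Q C − k V C.
At steady state: 0 = Q C_in − (Q + kV) C_ss, so C_ss = Q C_in/(Q + kV).
C_ss = 0.3843·2.788/(0.3843 + 0.05286·19.75) = 1.07143/1.42828 = 0.750150 mol/L.

0.7502 mol/L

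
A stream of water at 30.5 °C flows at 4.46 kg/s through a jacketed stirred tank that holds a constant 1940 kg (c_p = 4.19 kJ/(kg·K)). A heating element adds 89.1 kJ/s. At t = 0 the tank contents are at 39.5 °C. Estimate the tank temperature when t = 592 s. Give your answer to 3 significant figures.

M c_p dT/dt = ṁ c_p (T_in − T) + Q̇.
Rearrange: dT/dt = (T_ss − T)/τ with τ = M/ṁ = 434.98 s and T_ss = T_in + Q̇/(ṁ c_p) = 35.268 °C.
T approaches T_ss exponentially: T(t) = T_ss + (T₀ − T_ss) e^(−t/τ).
T(592) = 35.268 + (4.2321)·e^(−592/434.98) = 35.268 + (4.2321)·0.25641 = 36.353 °C.

36.4 °C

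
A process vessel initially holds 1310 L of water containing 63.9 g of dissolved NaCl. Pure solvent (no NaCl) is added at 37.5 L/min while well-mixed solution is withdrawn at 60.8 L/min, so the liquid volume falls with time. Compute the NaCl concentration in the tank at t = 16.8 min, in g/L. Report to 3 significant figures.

0.0275 g/L

Total volume: dV/dt = Q_in − Q_out = -23.300 L/min, so V(t) = 1310 − 23.300 t and V(16.8) = 918.56 L.
Species balance (pure solvent in): dm/dt = −Q_out · m/V(t).
dm/m = −Q_out dt/(V₀ − 23.300 t); integrating gives ln(m/m₀) = −(Q_out/(Q_in−Q_out)) ln(V/V₀).
m = m₀ (V₀/V)^(Q_out/(Q_in−Q_out)) = 63.9 × (1310/918.56)^(-2.6094) = 25.306 g.
C = m/V = 25.306/918.56 = 0.027549 g/L.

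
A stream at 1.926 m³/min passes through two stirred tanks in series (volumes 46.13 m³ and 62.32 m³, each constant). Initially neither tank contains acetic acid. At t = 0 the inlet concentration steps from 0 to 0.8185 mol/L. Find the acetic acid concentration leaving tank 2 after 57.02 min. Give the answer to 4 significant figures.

0.4933 mol/L

Time constants: τᵢ = Vᵢ/Q for each well-mixed tank.
τ₁ = 46.13/1.926 = 23.9512 min; τ₂ = 62.32/1.926 = 32.3572 min.
Solving the cascade with C₁(0)=C₂(0)=0 gives C₂(t) = C_in[1 − (τ₁ e^(−t/τ₁) − τ₂ e^(−t/τ₂))/(τ₁ − τ₂)].
At t = 57.02: e^(−t/τ₁) = 0.0924882, e^(−t/τ₂) = 0.171666.
C₂ = 0.8185·[1 − (23.9512·0.0924882 − 32.3572·0.171666)/(-8.40602)] = 0.8185·0.602733 = 0.493337 mol/L.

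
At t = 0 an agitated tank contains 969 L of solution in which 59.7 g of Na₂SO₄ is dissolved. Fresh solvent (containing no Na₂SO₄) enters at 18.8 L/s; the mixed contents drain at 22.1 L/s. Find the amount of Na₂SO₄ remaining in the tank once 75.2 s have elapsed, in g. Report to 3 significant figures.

Let m(t) be the amount of Na₂SO₄. Volume: V(t) = V₀ + (Q_in − Q_out) t = 969 − 3.3000 t; V(75.2) = 720.84 L.
Solute balance: dm/dt = 0 − Q_out C = −Q_out m/V(t).
dm/m = −Q_out dt/(V₀ − 3.3000 t); integrating gives ln(m/m₀) = −(Q_out/(Q_in−Q_out)) ln(V/V₀).
m = m₀ (V₀/V)^(Q_out/(Q_in−Q_out)) = 59.7 × (969/720.84)^(-6.6970) = 8.2322 g.

8.23 g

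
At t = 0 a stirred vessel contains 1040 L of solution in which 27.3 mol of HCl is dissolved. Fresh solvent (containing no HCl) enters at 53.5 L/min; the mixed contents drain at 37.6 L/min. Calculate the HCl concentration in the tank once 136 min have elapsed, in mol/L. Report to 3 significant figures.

0.000597 mol/L

Let m(t) be the amount of HCl. Volume: V(t) = V₀ + (Q_in − Q_out) t = 1040 + 15.900 t; V(136) = 3202.4 L.
Species balance (pure solvent in): dm/dt = −Q_out · m/V(t).
Separate: dm/m = −Q_out dt/V(t) ⇒ ln(m/m₀) = −(Q_out/(Q_in−Q_out)) ln(V/V₀).
m = m₀ (V₀/V)^(Q_out/(Q_in−Q_out)) = 27.3 × (1040/3202.4)^(2.3648) = 1.9103 mol.
C = m/V = 1.9103/3202.4 = 0.00059653 mol/L.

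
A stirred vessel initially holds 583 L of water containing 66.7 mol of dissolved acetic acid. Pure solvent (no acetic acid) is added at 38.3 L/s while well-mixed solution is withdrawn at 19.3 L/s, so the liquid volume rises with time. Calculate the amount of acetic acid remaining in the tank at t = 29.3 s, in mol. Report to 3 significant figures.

33.8 mol

Total volume: dV/dt = Q_in − Q_out = 19.000 L/s, so V(t) = 583 + 19.000 t and V(29.3) = 1139.7 L.
No acetic acid enters, so dm/dt = −Q_out · (m/V).
dm/m = −Q_out dt/(V₀ + 19.000 t); integrating gives ln(m/m₀) = −(Q_out/(Q_in−Q_out)) ln(V/V₀).
m = m₀ (V₀/V)^(Q_out/(Q_in−Q_out)) = 66.7 × (583/1139.7)^(1.0158) = 33.760 mol.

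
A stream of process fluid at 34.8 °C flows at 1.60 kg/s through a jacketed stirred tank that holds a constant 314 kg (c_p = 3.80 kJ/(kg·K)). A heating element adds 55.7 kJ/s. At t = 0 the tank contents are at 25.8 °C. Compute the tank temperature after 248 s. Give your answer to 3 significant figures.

Energy balance: M c_p dT/dt = ṁ c_p (T_in − T) + 55.7.
τ = M/ṁ = 196.25 s; T_ss = T_in + Q̇/(ṁ c_p) = 34.8 + 55.7/(1.60·3.80) = 43.961 °C.
T approaches T_ss exponentially: T(t) = T_ss + (T₀ − T_ss) e^(−t/τ).
T(248) = 43.961 + (-18.161)·e^(−248/196.25) = 43.961 + (-18.161)·0.28261 = 38.829 °C.

38.8 °C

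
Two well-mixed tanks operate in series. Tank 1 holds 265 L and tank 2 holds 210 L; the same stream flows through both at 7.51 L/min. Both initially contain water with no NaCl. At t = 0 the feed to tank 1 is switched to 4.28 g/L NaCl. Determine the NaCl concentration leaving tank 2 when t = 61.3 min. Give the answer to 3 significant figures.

Time constants: τᵢ = Vᵢ/Q for each well-mixed tank.
τ₁ = 265/7.51 = 35.286 min; τ₂ = 210/7.51 = 27.963 min.
Tank 1: C₁ = C_in(1 − e^(−t/τ₁)). Tank 2 (τ₁ ≠ τ₂): C₂ = C_in[1 − (τ₁ e^(−t/τ₁) − τ₂ e^(−t/τ₂))/(τ₁ − τ₂)].
At t = 61.3: e^(−t/τ₁) = 0.17601, e^(−t/τ₂) = 0.11167.
C₂ = 4.28·[1 − (35.286·0.17601 − 27.963·0.11167)/(7.3236)] = 4.28·0.57833 = 2.4753 g/L.

2.48 g/L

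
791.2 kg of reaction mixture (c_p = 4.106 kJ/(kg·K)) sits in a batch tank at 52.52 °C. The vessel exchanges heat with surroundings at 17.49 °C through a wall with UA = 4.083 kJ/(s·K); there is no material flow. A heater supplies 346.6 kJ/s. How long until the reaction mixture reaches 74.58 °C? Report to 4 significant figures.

464.8 s

M c_p dT/dt = −UA(T − T_amb) + Q̇.
τ = M c_p/UA = 795.657 s; T_ss = T_amb + Q̇/UA = 17.49 + 346.6/4.083 = 102.379 °C.
T(t) = T_ss + (T₀ − T_ss)e^(−t/τ); set T = 74.58:
t = −τ ln[(T − T_ss)/(T₀ − T_ss)] = −795.657 · ln(0.557548) = 464.827 s.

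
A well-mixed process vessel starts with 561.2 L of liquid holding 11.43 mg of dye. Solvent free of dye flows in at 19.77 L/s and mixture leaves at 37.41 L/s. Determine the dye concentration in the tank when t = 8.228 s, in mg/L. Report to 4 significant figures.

0.01456 mg/L

Total volume: dV/dt = Q_in − Q_out = -17.6400 L/s, so V(t) = 561.2 − 17.6400 t and V(8.228) = 416.058 L.
No dye enters, so dm/dt = −Q_out · (m/V).
Separate: dm/m = −Q_out dt/V(t) ⇒ ln(m/m₀) = −(Q_out/(Q_in−Q_out)) ln(V/V₀).
m = m₀ (V₀/V)^(Q_out/(Q_in−Q_out)) = 11.43 × (561.2/416.058)^(-2.12075) = 6.05935 mg.
C = m/V = 6.05935/416.058 = 0.0145637 mg/L.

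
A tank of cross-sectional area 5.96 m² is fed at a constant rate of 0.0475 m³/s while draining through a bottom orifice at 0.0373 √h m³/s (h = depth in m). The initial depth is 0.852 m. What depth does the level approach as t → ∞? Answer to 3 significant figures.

1.62 m

Volume balance on the tank: A dh/dt = Q_in − 0.0373 √h. At steady state dh/dt = 0:
Q_in = 0.0373 √h_ss ⇒ √h_ss = 0.0475/0.0373 = 1.2735.
h_ss = 1.2735² = 1.6217 m. (Since h₀ = 0.852 m < h_ss, the level will rise toward this value.)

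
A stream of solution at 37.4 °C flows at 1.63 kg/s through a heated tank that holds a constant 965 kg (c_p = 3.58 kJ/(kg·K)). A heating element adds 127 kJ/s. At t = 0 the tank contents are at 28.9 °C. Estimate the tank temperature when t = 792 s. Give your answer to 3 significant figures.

51.2 °C

M c_p dT/dt = ṁ c_p (T_in − T) + Q̇.
Rearrange: dT/dt = (T_ss − T)/τ with τ = M/ṁ = 592.02 s and T_ss = T_in + Q̇/(ṁ c_p) = 59.164 °C.
Integrating: T(t) = T_ss + (T₀ − T_ss) e^(−t/τ).
T(792) = 59.164 + (-30.264)·e^(−792/592.02) = 59.164 + (-30.264)·0.26243 = 51.222 °C.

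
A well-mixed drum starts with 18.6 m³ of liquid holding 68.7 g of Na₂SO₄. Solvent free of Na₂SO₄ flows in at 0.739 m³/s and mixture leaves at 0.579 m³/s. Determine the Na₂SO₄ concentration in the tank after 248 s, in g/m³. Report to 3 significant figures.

Total volume: dV/dt = Q_in − Q_out = 0.16000 m³/s, so V(t) = 18.6 + 0.16000 t and V(248) = 58.280 m³.
Solute balance: dm/dt = 0 − Q_out C = −Q_out m/V(t).
dm/m = −Q_out dt/(V₀ + 0.16000 t); integrating gives ln(m/m₀) = −(Q_out/(Q_in−Q_out)) ln(V/V₀).
m = m₀ (V₀/V)^(Q_out/(Q_in−Q_out)) = 68.7 × (18.6/58.280)^(3.6187) = 1.1016 g.
C = m/V = 1.1016/58.280 = 0.018902 g/m³.

0.0189 g/m³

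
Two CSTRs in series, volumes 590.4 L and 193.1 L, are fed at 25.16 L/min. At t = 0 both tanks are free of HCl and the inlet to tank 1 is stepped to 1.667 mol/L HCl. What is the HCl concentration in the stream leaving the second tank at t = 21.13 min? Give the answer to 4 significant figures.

0.7119 mol/L

Species balance on tank i: dCᵢ/dt = (Cᵢ₋₁ − Cᵢ)/τᵢ with τᵢ = Vᵢ/Q.
τ₁ = 590.4/25.16 = 23.4658 min; τ₂ = 193.1/25.16 = 7.67488 min.
Solving the cascade with C₁(0)=C₂(0)=0 gives C₂(t) = C_in[1 − (τ₁ e^(−t/τ₁) − τ₂ e^(−t/τ₂))/(τ₁ − τ₂)].
At t = 21.13: e^(−t/τ₁) = 0.406383, e^(−t/τ₂) = 0.0637276.
C₂ = 1.667·[1 − (23.4658·0.406383 − 7.67488·0.0637276)/(15.7909)] = 1.667·0.427076 = 0.711935 mol/L.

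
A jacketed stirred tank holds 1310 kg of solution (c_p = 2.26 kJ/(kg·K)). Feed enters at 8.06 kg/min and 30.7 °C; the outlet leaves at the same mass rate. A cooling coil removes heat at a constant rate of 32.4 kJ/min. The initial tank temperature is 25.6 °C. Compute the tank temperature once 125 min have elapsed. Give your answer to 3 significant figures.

27.4 °C

M c_p dT/dt = ṁ c_p (T_in − T) − Q̇.
τ = M/ṁ = 162.53 min; T_ss = T_in − Q̇/(ṁ c_p) = 30.7 − 32.4/(8.06·2.26) = 28.921 °C.
Integrating: T(t) = T_ss + (T₀ − T_ss) e^(−t/τ).
T(125) = 28.921 + (-3.3213)·e^(−125/162.53) = 28.921 + (-3.3213)·0.46344 = 27.382 °C.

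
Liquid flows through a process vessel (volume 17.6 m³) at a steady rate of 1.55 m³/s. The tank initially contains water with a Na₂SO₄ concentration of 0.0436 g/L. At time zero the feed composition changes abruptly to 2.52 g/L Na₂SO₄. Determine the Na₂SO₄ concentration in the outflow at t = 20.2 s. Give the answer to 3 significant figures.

Accumulation = in − out for the solute gives V dC/dt = Q(C_in − C).
Time constant τ = V/Q = 17.6/1.55 = 11.355 s.
C approaches C_in exponentially: C(t) = C_in + (C₀ − C_in) e^(−t/τ).
C(20.2) = 2.52 + (0.0436 − 2.52)·e^(−20.2/11.355) = 2.52 + (-2.4764)·0.16881 = 2.1020 g/L.

2.10 g/L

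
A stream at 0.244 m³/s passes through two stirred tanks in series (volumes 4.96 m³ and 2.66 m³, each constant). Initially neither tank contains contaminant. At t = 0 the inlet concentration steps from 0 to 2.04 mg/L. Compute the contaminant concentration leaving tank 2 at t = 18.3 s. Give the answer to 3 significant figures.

Each tank obeys Vᵢ dCᵢ/dt = Q(Cᵢ₋₁ − Cᵢ), so τᵢ = Vᵢ/Q.
τ₁ = 4.96/0.244 = 20.328 s; τ₂ = 2.66/0.244 = 10.902 s.
Solving the cascade with C₁(0)=C₂(0)=0 gives C₂(t) = C_in[1 − (τ₁ e^(−t/τ₁) − τ₂ e^(−t/τ₂))/(τ₁ − τ₂)].
At t = 18.3: e^(−t/τ₁) = 0.40647, e^(−t/τ₂) = 0.18663.
C₂ = 2.04·[1 − (20.328·0.40647 − 10.902·0.18663)/(9.4262)] = 2.04·0.33927 = 0.69212 mg/L.

0.692 mg/L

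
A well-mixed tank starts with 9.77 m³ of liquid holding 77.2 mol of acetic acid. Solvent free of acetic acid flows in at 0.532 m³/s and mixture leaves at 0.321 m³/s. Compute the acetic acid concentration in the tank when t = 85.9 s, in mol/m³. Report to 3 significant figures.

Total volume: dV/dt = Q_in − Q_out = 0.21100 m³/s, so V(t) = 9.77 + 0.21100 t and V(85.9) = 27.895 m³.
Solute balance: dm/dt = 0 − Q_out C = −Q_out m/V(t).
dm/m = −Q_out dt/(V₀ + 0.21100 t); integrating gives ln(m/m₀) = −(Q_out/(Q_in−Q_out)) ln(V/V₀).
m = m₀ (V₀/V)^(Q_out/(Q_in−Q_out)) = 77.2 × (9.77/27.895)^(1.5213) = 15.648 mol.
C = m/V = 15.648/27.895 = 0.56096 mol/m³.

0.561 mol/m³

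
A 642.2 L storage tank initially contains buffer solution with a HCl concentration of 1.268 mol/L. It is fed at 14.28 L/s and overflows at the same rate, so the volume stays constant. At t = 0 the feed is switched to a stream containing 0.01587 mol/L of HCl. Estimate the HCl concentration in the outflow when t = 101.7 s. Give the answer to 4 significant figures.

Accumulation = in − out for the solute gives V dC/dt = Q(C_in − C).
So dC/dt = (C_in − C)/τ with τ = V/Q = 642.2/14.28 = 44.9720 s.
This is linear first-order; C(t) = C_in + (C₀ − C_in) e^(−t/τ).
C(101.7) = 0.01587 + (1.268 − 0.01587)·e^(−101.7/44.9720) = 0.01587 + (1.25213)·0.104204 = 0.146347 mol/L.

0.1463 mol/L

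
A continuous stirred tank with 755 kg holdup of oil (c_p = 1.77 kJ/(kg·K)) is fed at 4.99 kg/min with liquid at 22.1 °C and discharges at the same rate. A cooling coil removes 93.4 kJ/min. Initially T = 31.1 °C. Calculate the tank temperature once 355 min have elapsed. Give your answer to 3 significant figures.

13.4 °C

Unsteady energy balance on the tank contents: M c_p dT/dt = ṁ c_p (T_in − T) − 93.4.
Rearrange: dT/dt = (T_ss − T)/τ with τ = M/ṁ = 151.30 min and T_ss = T_in − Q̇/(ṁ c_p) = 11.525 °C.
Integrating: T(t) = T_ss + (T₀ − T_ss) e^(−t/τ).
T(355) = 11.525 + (19.575)·e^(−355/151.30) = 11.525 + (19.575)·0.095724 = 13.399 °C.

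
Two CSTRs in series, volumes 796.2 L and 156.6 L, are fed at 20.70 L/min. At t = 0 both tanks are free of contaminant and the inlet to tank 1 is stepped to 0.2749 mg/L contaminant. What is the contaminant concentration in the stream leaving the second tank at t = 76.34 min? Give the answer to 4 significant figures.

Each tank obeys Vᵢ dCᵢ/dt = Q(Cᵢ₋₁ − Cᵢ), so τᵢ = Vᵢ/Q.
τ₁ = 796.2/20.70 = 38.4638 min; τ₂ = 156.6/20.70 = 7.56522 min.
Solving the cascade with C₁(0)=C₂(0)=0 gives C₂(t) = C_in[1 − (τ₁ e^(−t/τ₁) − τ₂ e^(−t/τ₂))/(τ₁ − τ₂)].
At t = 76.34: e^(−t/τ₁) = 0.137418, e^(−t/τ₂) = 4.14543e-05.
C₂ = 0.2749·[1 − (38.4638·0.137418 − 7.56522·4.14543e-05)/(30.8986)] = 0.2749·0.828946 = 0.227877 mg/L.

0.2279 mg/L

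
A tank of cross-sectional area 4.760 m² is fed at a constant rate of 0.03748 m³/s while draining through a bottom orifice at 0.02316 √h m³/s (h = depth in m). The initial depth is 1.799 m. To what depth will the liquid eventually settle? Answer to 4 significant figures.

2.619 m

A dh/dt = Q_in − 0.02316 √h. Steady state requires inflow = outflow:
Q_in = 0.02316 √h_ss ⇒ √h_ss = 0.03748/0.02316 = 1.61831.
h_ss = 1.61831² = 2.61892 m. (Since h₀ = 1.799 m < h_ss, the level will rise toward this value.)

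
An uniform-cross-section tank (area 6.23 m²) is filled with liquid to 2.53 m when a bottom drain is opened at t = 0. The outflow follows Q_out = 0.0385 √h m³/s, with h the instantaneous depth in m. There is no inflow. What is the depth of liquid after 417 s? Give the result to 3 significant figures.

0.0913 m

Volume balance on the tank: A dh/dt = −0.0385 √h.
Separate and integrate: 2(√h − √h₀) = −(0.0385/A) t.
√h = √2.53 − 0.0385·417/(2·6.23) = 1.5906 − 1.2885 = 0.30211.
h = 0.30211² = 0.091273 m.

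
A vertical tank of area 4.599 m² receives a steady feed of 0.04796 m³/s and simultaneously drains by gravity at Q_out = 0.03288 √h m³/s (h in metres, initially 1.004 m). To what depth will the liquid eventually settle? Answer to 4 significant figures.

Level balance: A dh/dt = 0.04796 − 0.03288 √h. Setting dh/dt = 0:
Q_in = 0.03288 √h_ss ⇒ √h_ss = 0.04796/0.03288 = 1.45864.
h_ss = 1.45864² = 2.12762 m. (Since h₀ = 1.004 m < h_ss, the level will rise toward this value.)

2.128 m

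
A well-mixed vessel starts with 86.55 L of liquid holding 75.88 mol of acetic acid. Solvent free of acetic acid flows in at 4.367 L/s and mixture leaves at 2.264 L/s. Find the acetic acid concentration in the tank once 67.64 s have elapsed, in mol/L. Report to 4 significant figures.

Total volume: dV/dt = Q_in − Q_out = 2.10300 L/s, so V(t) = 86.55 + 2.10300 t and V(67.64) = 228.797 L.
Solute balance: dm/dt = 0 − Q_out C = −Q_out m/V(t).
Separate: dm/m = −Q_out dt/V(t) ⇒ ln(m/m₀) = −(Q_out/(Q_in−Q_out)) ln(V/V₀).
m = m₀ (V₀/V)^(Q_out/(Q_in−Q_out)) = 75.88 × (86.55/228.797)^(1.07656) = 26.6454 mol.
C = m/V = 26.6454/228.797 = 0.116459 mol/L.

0.1165 mol/L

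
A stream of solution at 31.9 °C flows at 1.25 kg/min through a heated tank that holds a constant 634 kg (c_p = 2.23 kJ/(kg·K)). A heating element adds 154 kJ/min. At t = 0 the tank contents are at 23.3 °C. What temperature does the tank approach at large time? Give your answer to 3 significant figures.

M c_p dT/dt = ṁ c_p (T_in − T) + Q̇.
At steady state dT/dt = 0 ⇒ T_ss = T_in + Q̇/(ṁ c_p) = 31.9 + 154/(1.25·2.23) = 87.147 °C.

87.1 °C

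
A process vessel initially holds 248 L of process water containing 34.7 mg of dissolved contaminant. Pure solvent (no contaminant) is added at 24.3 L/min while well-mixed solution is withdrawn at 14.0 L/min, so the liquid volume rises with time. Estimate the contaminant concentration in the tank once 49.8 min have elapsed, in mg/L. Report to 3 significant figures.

0.00994 mg/L

Total volume: dV/dt = Q_in − Q_out = 10.300 L/min, so V(t) = 248 + 10.300 t and V(49.8) = 760.94 L.
Solute balance: dm/dt = 0 − Q_out C = −Q_out m/V(t).
dm/m = −Q_out dt/(V₀ + 10.300 t); integrating gives ln(m/m₀) = −(Q_out/(Q_in−Q_out)) ln(V/V₀).
m = m₀ (V₀/V)^(Q_out/(Q_in−Q_out)) = 34.7 × (248/760.94)^(1.3592) = 7.5601 mg.
C = m/V = 7.5601/760.94 = 0.0099352 mg/L.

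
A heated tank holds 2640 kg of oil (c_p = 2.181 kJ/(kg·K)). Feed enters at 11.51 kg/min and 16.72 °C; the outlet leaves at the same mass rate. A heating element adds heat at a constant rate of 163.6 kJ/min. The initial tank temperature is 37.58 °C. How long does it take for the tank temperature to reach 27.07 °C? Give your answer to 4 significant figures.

302.7 min

Energy balance: M c_p dT/dt = ṁ c_p (T_in − T) + 163.6.
τ = M/ṁ = 229.366 min; T_ss = T_in + Q̇/(ṁ c_p) = 23.2371 °C.
T(t) = T_ss + (T₀ − T_ss) e^(−t/τ). Set T = 27.07:
e^(−t/τ) = (27.07 − 23.2371)/(37.58 − 23.2371) = 0.267235
t = −229.366 · ln(0.267235) = 302.677 min.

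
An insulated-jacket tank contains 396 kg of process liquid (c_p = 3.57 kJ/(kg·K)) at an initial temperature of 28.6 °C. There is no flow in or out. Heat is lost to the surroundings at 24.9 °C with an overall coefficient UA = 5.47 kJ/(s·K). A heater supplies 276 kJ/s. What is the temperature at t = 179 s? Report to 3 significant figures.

52.0 °C

Lumped-capacitance energy balance: M c_p dT/dt = UA(T_amb − T) + Q̇.
dT/dt = (T_ss − T)/τ with T_ss = T_amb + Q̇/UA = 24.9 + 276/5.47 = 75.357 °C, τ = M c_p/UA = 396·3.57/5.47 = 258.45 s.
This is linear first-order; T(t) = T_ss + (T₀ − T_ss) e^(−t/τ).
T(179) = 75.357 + (-46.757)·0.50028 = 51.966 °C.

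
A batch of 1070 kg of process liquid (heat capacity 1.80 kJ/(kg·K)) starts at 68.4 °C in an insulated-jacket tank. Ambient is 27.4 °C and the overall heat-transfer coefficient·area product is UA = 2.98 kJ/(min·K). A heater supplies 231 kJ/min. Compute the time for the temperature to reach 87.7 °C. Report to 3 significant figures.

First-law balance (no shaft work): M c_p dT/dt = −UA(T − T_amb) + Q̇.
τ = M c_p/UA = 646.31 min; T_ss = T_amb + Q̇/UA = 27.4 + 231/2.98 = 104.92 °C.
T(t) = T_ss + (T₀ − T_ss)e^(−t/τ); set T = 87.7:
t = −τ ln[(T − T_ss)/(T₀ − T_ss)] = −646.31 · ln(0.47148) = 485.95 min.

486 min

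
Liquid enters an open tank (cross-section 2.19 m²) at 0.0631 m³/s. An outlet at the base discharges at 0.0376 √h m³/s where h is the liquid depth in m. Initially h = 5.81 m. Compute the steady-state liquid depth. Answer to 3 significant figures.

Volume balance on the tank: A dh/dt = Q_in − 0.0376 √h. At steady state dh/dt = 0:
Q_in = 0.0376 √h_ss ⇒ √h_ss = 0.0631/0.0376 = 1.6782.
h_ss = 1.6782² = 2.8163 m. (Since h₀ = 5.81 m > h_ss, the level will fall toward this value.)

2.82 m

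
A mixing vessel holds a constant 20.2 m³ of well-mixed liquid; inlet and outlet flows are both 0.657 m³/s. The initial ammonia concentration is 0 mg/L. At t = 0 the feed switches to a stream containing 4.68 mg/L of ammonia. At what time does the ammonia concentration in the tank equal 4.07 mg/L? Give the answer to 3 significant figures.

62.6 s

Species balance: V dC/dt = Q(C_in − C) ⇒ τ = V/Q = 30.746 s.
C(t) = C_in + (C₀ − C_in) e^(−t/τ). Set C = 4.07 and solve for t:
e^(−t/τ) = (C − C_in)/(C₀ − C_in) = (4.07 − 4.68)/(0 − 4.68) = 0.13034
t = −τ ln(…) = 30.746 × 2.0376 = 62.648 s.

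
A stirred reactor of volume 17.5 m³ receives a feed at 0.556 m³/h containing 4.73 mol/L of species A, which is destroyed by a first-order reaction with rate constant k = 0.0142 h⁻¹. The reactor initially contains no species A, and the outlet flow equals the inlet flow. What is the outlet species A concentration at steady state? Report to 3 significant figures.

3.27 mol/L

Accumulation = in − out − consumed: V dC/dt = Q C_in − Q C − k V C.
Steady state (dC/dt = 0): C_ss = Q C_in/(Q + kV) = C_in/(1 + kV/Q).
C_ss = 0.556·4.73/(0.556 + 0.0142·17.5) = 2.6299/0.80450 = 3.2690 mol/L.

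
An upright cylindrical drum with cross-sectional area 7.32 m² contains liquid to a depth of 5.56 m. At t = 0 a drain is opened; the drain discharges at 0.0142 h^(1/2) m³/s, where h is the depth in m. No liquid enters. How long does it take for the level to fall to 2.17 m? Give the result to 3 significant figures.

A dh/dt = −Q_out = −0.0142 √h.
Separate and integrate: 2(√h − √h₀) = −(0.0142/A) t.
t = 2A(√h₀ − √h)/0.0142 = 2·7.32·(√5.56 − √2.17)/0.0142
  = 14.640 × (2.3580 − 1.4731) / 0.0142 = 912.29 s.

912 s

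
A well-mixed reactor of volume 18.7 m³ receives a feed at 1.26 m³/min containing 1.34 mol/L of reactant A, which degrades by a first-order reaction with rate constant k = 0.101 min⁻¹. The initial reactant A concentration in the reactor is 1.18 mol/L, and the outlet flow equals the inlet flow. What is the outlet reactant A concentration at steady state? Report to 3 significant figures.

Accumulation = in − out − consumed: V dC/dt = Q C_in − Q C − k V C.
Steady state (dC/dt = 0): C_ss = Q C_in/(Q + kV) = C_in/(1 + kV/Q).
C_ss = 1.26·1.34/(1.26 + 0.101·18.7) = 1.6884/3.1487 = 0.53622 mol/L.

0.536 mol/L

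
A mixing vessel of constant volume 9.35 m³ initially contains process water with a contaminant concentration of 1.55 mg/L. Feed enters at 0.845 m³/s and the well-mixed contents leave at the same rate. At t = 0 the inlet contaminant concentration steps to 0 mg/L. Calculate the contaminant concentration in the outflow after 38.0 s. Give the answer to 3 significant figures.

0.0500 mg/L

Accumulation = in − out for the solute gives V dC/dt = Q(C_in − C).
Time constant τ = V/Q = 9.35/0.845 = 11.065 s.
C approaches C_in exponentially: C(t) = C_in + (C₀ − C_in) e^(−t/τ).
C(38.0) = 0 + (1.55 − 0)·e^(−38.0/11.065) = 0 + (1.5500)·0.032250 = 0.049988 mg/L.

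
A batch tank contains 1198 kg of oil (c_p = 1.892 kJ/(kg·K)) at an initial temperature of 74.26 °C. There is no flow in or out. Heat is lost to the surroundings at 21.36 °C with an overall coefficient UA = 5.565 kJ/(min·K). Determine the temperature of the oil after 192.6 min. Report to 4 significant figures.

54.33 °C

Lumped-capacitance energy balance: M c_p dT/dt = UA(T_amb − T).
dT/dt = (T_ss − T)/τ with T_ss = T_amb = 21.3600 °C, τ = M c_p/UA = 1198·1.892/5.565 = 407.298 min.
Integrating: T(t) = T_ss + (T₀ − T_ss) e^(−t/τ).
T(192.6) = 21.3600 + (52.9000)·0.623210 = 54.3278 °C.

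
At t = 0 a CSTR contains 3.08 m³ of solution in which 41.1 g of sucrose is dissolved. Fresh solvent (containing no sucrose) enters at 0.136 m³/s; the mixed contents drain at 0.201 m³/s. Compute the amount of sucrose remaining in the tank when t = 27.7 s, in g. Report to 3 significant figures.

2.72 g

Let m(t) be the amount of sucrose. Volume: V(t) = V₀ + (Q_in − Q_out) t = 3.08 − 0.065000 t; V(27.7) = 1.2795 m³.
No sucrose enters, so dm/dt = −Q_out · (m/V).
Separate: dm/m = −Q_out dt/V(t) ⇒ ln(m/m₀) = −(Q_out/(Q_in−Q_out)) ln(V/V₀).
m = m₀ (V₀/V)^(Q_out/(Q_in−Q_out)) = 41.1 × (3.08/1.2795)^(-3.0923) = 2.7170 g.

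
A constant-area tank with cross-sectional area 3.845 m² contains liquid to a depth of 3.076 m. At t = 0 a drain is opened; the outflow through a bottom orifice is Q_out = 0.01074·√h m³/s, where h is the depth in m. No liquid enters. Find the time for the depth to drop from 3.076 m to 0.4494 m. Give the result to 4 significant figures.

Accumulation of liquid (constant cross-section A): A dh/dt = −0.01074 √h.
Separate and integrate: 2(√h − √h₀) = −(0.01074/A) t.
t = 2A(√h₀ − √h)/0.01074 = 2·3.845·(√3.076 − √0.4494)/0.01074
  = 7.69000 × (1.75385 − 0.670373) / 0.01074 = 775.788 s.

775.8 s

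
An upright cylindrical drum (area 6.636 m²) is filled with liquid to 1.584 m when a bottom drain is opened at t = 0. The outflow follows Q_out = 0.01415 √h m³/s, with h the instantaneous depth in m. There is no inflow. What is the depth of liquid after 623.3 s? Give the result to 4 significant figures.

Mass balance (ρ constant): A dh/dt = −0.01415 √h.
This is separable: 2 d(√h)/dt = −0.01415/A, so √h = √h₀ − (0.01415/(2A)) t.
√h = √1.584 − 0.01415·623.3/(2·6.636) = 1.25857 − 0.664534 = 0.594037.
h = 0.594037² = 0.352880 m.

0.3529 m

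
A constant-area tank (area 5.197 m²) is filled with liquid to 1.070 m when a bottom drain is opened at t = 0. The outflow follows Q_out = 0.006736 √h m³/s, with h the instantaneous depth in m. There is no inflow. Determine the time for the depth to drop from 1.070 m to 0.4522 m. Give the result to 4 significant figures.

558.5 s

Unsteady balance on liquid volume: A dh/dt = −0.006736 √h.
This is separable: 2 d(√h)/dt = −0.006736/A, so √h = √h₀ − (0.006736/(2A)) t.
t = 2A(√h₀ − √h)/0.006736 = 2·5.197·(√1.070 − √0.4522)/0.006736
  = 10.3940 × (1.03441 − 0.672458) / 0.006736 = 558.508 s.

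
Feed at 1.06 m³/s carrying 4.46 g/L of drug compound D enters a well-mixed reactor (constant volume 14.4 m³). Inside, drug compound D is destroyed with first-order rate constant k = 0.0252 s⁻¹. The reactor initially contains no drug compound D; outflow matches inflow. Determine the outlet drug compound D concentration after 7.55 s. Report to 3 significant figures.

V dC/dt = Q(C_in − C) − k V C.
dC/dt = (Q/V) C_in − (Q/V + k) C; effective rate a = Q/V + k = 0.073611 + 0.0252 = 0.098811 s⁻¹.
C_ss = Q C_in/(Q + kV) = 3.3226 g/L; C(t) = C_ss + (C₀ − C_ss) e^(−a t).
C(7.55) = 3.3226 + (-3.3226)·e^(−0.098811·7.55) = 3.3226 + (-3.3226)·0.47425 = 1.7468 g/L.

1.75 g/L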